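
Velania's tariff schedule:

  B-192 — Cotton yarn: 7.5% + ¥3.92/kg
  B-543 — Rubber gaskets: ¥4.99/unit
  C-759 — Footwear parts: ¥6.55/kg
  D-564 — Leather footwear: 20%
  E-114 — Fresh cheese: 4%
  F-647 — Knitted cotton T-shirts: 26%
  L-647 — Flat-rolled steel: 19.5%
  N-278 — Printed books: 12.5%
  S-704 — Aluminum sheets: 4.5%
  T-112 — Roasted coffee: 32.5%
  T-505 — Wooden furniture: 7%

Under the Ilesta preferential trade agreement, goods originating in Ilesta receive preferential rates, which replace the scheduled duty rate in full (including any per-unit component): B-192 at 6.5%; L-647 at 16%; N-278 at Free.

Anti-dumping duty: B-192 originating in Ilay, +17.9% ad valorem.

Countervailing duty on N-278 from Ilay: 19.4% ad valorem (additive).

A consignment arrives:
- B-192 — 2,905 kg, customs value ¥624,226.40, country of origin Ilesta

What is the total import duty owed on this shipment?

Line 1 (B-192, Ilesta, 2,905 kg, ¥624,226.40):
Base rate for B-192 is 7.5% + ¥3.92/kg.
Origin Ilesta qualifies under the Velania–Ilesta agreement and B-192 is covered: preferential rate 6.5% applies instead.
The additional-duty order on B-192 targets Ilay, not Ilesta; it does not apply.
Duty = ¥624,226.40 × 6.5% = ¥40,574.72.

¥40,574.72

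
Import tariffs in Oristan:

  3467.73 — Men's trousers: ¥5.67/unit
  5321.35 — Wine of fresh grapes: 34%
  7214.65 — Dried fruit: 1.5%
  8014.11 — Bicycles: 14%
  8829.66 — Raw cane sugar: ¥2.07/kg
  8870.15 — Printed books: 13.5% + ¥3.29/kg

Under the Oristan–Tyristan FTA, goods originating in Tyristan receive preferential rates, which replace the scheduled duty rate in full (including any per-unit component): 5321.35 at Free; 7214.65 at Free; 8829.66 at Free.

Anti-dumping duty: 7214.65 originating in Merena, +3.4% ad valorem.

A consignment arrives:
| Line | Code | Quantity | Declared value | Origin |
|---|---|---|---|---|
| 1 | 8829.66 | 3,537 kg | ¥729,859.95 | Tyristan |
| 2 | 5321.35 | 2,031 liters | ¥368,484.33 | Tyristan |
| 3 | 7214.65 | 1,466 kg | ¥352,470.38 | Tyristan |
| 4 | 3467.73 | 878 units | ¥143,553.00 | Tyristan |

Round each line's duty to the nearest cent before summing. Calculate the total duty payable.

¥4,978.26

Line 1 (8829.66, Tyristan, 3,537 kg, ¥729,859.95):
Base rate for 8829.66 is ¥2.07/kg.
Origin Tyristan qualifies under the Oristan–Tyristan agreement and 8829.66 is covered: preferential rate Free applies instead.
Duty = ¥729,859.95 × 0% = ¥0.00.
Line 2 (5321.35, Tyristan, 2,031 liters, ¥368,484.33):
Base rate for 5321.35 is 34%.
Origin Tyristan qualifies under the Oristan–Tyristan agreement and 5321.35 is covered: preferential rate Free applies instead.
Duty = ¥368,484.33 × 0% = ¥0.00.
Line 3 (7214.65, Tyristan, 1,466 kg, ¥352,470.38):
Base rate for 7214.65 is 1.5%.
Origin Tyristan qualifies under the Oristan–Tyristan agreement and 7214.65 is covered: preferential rate Free applies instead.
The additional-duty order on 7214.65 targets Merena, not Tyristan; it does not apply.
Duty = ¥352,470.38 × 0% = ¥0.00.
Line 4 (3467.73, Tyristan, 878 units, ¥143,553.00):
Base rate for 3467.73 is ¥5.67/unit.
Origin Tyristan is the FTA partner but 3467.73 is not on the preference list; base rate stands.
Duty = 878 × ¥5.67 = ¥4,978.26.
Total = ¥0.00 + ¥0.00 + ¥0.00 + ¥4,978.26 = ¥4,978.26.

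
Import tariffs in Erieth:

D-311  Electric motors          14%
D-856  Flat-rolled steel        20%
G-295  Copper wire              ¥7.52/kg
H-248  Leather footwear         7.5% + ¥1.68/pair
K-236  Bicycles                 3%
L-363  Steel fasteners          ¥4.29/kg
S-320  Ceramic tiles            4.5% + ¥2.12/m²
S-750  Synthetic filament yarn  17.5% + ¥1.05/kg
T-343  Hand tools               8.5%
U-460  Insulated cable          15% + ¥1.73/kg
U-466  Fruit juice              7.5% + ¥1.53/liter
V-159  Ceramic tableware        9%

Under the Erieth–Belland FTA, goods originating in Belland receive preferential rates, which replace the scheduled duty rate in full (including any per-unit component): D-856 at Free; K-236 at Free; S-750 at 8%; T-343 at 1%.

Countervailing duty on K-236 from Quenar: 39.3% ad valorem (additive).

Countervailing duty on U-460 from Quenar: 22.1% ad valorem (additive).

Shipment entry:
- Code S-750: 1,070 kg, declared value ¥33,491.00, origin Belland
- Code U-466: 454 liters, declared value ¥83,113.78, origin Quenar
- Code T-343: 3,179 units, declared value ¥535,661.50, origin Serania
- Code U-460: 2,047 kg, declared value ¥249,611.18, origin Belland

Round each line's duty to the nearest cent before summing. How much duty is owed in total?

¥96,121.65

Line 1 (S-750, Belland, 1,070 kg, ¥33,491.00):
Base rate for S-750 is 17.5% + ¥1.05/kg.
Origin Belland qualifies under the Erieth–Belland agreement and S-750 is covered: preferential rate 8% applies instead.
Duty = ¥33,491.00 × 8% = ¥2,679.28.
Line 2 (U-466, Quenar, 454 liters, ¥83,113.78):
Base rate for U-466 is 7.5% + ¥1.53/liter.
Duty = ¥83,113.78 × 7.5% + 454 × ¥1.53 = ¥6,928.15.
Line 3 (T-343, Serania, 3,179 units, ¥535,661.50):
Base rate for T-343 is 8.5%.
T-343 has an FTA preferential rate, but origin Serania is not Belland; base rate stands.
Duty = ¥535,661.50 × 8.5% = ¥45,531.23.
Line 4 (U-460, Belland, 2,047 kg, ¥249,611.18):
Base rate for U-460 is 15% + ¥1.73/kg.
Origin Belland is the FTA partner but U-460 is not on the preference list; base rate stands.
The additional-duty order on U-460 targets Quenar, not Belland; it does not apply.
Duty = ¥249,611.18 × 15% + 2,047 × ¥1.73 = ¥40,982.99.
Total = ¥2,679.28 + ¥6,928.15 + ¥45,531.23 + ¥40,982.99 = ¥96,121.65.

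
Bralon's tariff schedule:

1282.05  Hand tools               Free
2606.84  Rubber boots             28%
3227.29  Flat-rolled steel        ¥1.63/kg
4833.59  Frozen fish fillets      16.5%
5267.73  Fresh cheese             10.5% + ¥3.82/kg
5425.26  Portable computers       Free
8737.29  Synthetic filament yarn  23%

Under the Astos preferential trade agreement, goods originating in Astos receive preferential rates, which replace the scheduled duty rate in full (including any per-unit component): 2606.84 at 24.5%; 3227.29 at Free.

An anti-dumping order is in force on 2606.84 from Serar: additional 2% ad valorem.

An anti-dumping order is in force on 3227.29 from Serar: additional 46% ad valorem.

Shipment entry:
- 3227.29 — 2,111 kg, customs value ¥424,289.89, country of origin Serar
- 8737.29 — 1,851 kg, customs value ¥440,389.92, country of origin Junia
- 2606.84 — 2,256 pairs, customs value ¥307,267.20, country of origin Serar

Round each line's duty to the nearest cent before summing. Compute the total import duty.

¥392,084.12

Line 1 (3227.29, Serar, 2,111 kg, ¥424,289.89):
Base rate for 3227.29 is ¥1.63/kg.
3227.29 has an FTA preferential rate, but origin Serar is not Astos; base rate stands.
Additional duty on 3227.29 from Serar: +46% ad valorem. Applied ad valorem rate = 46%.
Duty = ¥424,289.89 × 46% + 2,111 × ¥1.63 = ¥198,614.28.
Line 2 (8737.29, Junia, 1,851 kg, ¥440,389.92):
Base rate for 8737.29 is 23%.
Duty = ¥440,389.92 × 23% = ¥101,289.68.
Line 3 (2606.84, Serar, 2,256 pairs, ¥307,267.20):
Base rate for 2606.84 is 28%.
2606.84 has an FTA preferential rate, but origin Serar is not Astos; base rate stands.
Additional duty on 2606.84 from Serar: +2%. Applied ad valorem rate: 28% + 2% = 30%.
Duty = ¥307,267.20 × 30% = ¥92,180.16.
Total = ¥198,614.28 + ¥101,289.68 + ¥92,180.16 = ¥392,084.12.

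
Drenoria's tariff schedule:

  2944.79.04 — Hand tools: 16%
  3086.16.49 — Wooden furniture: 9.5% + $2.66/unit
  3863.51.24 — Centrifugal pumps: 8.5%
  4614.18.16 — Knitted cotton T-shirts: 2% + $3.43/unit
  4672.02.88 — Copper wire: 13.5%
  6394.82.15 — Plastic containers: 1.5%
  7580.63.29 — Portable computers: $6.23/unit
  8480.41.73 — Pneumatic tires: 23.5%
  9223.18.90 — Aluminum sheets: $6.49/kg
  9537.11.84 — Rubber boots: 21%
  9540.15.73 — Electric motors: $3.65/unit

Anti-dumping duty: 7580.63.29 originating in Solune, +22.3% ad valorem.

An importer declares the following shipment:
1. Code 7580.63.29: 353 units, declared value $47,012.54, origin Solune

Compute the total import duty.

Line 1 (7580.63.29, Solune, 353 units, $47,012.54):
Base rate for 7580.63.29 is $6.23/unit.
Additional duty on 7580.63.29 from Solune: +22.3% ad valorem. Applied ad valorem rate = 22.3%.
Duty = $47,012.54 × 22.3% + 353 × $6.23 = $12,682.99.

$12,682.99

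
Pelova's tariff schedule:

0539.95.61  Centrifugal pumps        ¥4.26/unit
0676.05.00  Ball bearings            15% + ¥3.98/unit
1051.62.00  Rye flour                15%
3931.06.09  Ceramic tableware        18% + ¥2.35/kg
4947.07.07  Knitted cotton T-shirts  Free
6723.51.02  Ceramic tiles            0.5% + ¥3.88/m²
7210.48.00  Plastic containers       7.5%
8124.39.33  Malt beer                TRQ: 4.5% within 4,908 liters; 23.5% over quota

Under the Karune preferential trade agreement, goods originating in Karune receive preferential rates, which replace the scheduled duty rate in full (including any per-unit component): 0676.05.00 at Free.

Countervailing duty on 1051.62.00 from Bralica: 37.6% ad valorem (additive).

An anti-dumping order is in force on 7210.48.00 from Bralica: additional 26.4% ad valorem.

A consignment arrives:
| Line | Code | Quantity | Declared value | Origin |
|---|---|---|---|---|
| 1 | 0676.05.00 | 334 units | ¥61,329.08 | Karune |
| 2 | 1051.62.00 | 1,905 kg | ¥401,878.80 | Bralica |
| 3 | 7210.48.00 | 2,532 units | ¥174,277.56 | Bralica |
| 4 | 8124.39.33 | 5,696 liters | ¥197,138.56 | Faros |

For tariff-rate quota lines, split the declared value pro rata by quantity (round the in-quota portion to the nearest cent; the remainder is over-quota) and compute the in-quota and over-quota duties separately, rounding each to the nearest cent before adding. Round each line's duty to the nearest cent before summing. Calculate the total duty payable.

Line 1 (0676.05.00, Karune, 334 units, ¥61,329.08):
Base rate for 0676.05.00 is 15% + ¥3.98/unit.
Origin Karune qualifies under the Pelova–Karune agreement and 0676.05.00 is covered: preferential rate Free applies instead.
Duty = ¥61,329.08 × 0% = ¥0.00.
Line 2 (1051.62.00, Bralica, 1,905 kg, ¥401,878.80):
Base rate for 1051.62.00 is 15%.
Additional duty on 1051.62.00 from Bralica: +37.6%. Applied ad valorem rate: 15% + 37.6% = 52.6%.
Duty = ¥401,878.80 × 52.6% = ¥211,388.25.
Line 3 (7210.48.00, Bralica, 2,532 units, ¥174,277.56):
Base rate for 7210.48.00 is 7.5%.
Additional duty on 7210.48.00 from Bralica: +26.4%. Applied ad valorem rate: 7.5% + 26.4% = 33.9%.
Duty = ¥174,277.56 × 33.9% = ¥59,080.09.
Line 4 (8124.39.33, Faros, 5,696 liters, ¥197,138.56):
Code 8124.39.33 is under a tariff-rate quota (threshold 4,908 liters). In-quota: 4,908 liters at 4.5%; over-quota: 788 liters at 23.5%.
Pro-rata value split: in-quota = ¥197,138.56 × 4,908/5,696 = ¥169,865.88; over-quota = ¥197,138.56 − ¥169,865.88 = ¥27,272.68.
In-quota duty = ¥169,865.88 × 4.5% = ¥7,643.96. Over-quota duty = ¥27,272.68 × 23.5% = ¥6,409.08.
Line duty = ¥7,643.96 + ¥6,409.08 = ¥14,053.04.
Total = ¥0.00 + ¥211,388.25 + ¥59,080.09 + ¥14,053.04 = ¥284,521.38.

¥284,521.38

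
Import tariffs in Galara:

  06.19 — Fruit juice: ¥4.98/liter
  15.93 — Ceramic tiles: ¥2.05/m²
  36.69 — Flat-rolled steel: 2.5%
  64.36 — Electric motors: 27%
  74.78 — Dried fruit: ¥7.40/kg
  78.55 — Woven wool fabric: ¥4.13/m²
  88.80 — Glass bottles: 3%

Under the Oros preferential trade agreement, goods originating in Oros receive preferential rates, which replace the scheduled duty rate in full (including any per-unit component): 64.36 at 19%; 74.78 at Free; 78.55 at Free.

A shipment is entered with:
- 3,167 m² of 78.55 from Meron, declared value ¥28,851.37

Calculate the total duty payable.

¥13,079.71

Line 1 (78.55, Meron, 3,167 m², ¥28,851.37):
Base rate for 78.55 is ¥4.13/m².
78.55 has an FTA preferential rate, but origin Meron is not Oros; base rate stands.
Duty = 3,167 × ¥4.13 = ¥13,079.71.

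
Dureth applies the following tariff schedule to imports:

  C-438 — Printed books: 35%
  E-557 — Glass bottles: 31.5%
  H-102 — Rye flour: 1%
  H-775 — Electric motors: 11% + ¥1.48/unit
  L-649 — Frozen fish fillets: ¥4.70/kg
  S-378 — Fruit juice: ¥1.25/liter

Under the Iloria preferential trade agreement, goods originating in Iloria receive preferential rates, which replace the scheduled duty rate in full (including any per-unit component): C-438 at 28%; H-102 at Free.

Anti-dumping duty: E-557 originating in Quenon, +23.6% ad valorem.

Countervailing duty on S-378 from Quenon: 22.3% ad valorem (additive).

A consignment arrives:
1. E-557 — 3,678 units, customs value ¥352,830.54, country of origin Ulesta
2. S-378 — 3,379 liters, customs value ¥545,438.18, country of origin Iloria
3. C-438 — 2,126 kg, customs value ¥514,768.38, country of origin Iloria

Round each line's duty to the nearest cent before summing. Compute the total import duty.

Line 1 (E-557, Ulesta, 3,678 units, ¥352,830.54):
Base rate for E-557 is 31.5%.
The additional-duty order on E-557 targets Quenon, not Ulesta; it does not apply.
Duty = ¥352,830.54 × 31.5% = ¥111,141.62.
Line 2 (S-378, Iloria, 3,379 liters, ¥545,438.18):
Base rate for S-378 is ¥1.25/liter.
Origin Iloria is the FTA partner but S-378 is not on the preference list; base rate stands.
The additional-duty order on S-378 targets Quenon, not Iloria; it does not apply.
Duty = 3,379 × ¥1.25 = ¥4,223.75.
Line 3 (C-438, Iloria, 2,126 kg, ¥514,768.38):
Base rate for C-438 is 35%.
Origin Iloria qualifies under the Dureth–Iloria agreement and C-438 is covered: preferential rate 28% applies instead.
Duty = ¥514,768.38 × 28% = ¥144,135.15.
Total = ¥111,141.62 + ¥4,223.75 + ¥144,135.15 = ¥259,500.52.

¥259,500.52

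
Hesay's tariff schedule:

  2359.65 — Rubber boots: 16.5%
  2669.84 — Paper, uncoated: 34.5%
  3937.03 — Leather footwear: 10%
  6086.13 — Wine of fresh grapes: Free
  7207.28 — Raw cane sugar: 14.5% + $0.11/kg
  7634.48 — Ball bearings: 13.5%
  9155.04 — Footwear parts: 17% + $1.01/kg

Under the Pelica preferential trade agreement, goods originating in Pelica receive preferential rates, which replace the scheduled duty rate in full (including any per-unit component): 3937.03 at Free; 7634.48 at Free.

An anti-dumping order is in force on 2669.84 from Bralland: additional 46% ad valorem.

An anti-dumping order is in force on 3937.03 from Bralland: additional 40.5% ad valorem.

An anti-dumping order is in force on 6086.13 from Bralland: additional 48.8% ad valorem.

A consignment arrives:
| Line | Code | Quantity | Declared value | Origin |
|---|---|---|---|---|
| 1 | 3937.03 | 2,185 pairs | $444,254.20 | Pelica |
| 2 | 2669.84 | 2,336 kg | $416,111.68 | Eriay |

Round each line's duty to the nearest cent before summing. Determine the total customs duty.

Line 1 (3937.03, Pelica, 2,185 pairs, $444,254.20):
Base rate for 3937.03 is 10%.
Origin Pelica qualifies under the Hesay–Pelica agreement and 3937.03 is covered: preferential rate Free applies instead.
The additional-duty order on 3937.03 targets Bralland, not Pelica; it does not apply.
Duty = $444,254.20 × 0% = $0.00.
Line 2 (2669.84, Eriay, 2,336 kg, $416,111.68):
Base rate for 2669.84 is 34.5%.
The additional-duty order on 2669.84 targets Bralland, not Eriay; it does not apply.
Duty = $416,111.68 × 34.5% = $143,558.53.
Total = $0.00 + $143,558.53 = $143,558.53.

$143,558.53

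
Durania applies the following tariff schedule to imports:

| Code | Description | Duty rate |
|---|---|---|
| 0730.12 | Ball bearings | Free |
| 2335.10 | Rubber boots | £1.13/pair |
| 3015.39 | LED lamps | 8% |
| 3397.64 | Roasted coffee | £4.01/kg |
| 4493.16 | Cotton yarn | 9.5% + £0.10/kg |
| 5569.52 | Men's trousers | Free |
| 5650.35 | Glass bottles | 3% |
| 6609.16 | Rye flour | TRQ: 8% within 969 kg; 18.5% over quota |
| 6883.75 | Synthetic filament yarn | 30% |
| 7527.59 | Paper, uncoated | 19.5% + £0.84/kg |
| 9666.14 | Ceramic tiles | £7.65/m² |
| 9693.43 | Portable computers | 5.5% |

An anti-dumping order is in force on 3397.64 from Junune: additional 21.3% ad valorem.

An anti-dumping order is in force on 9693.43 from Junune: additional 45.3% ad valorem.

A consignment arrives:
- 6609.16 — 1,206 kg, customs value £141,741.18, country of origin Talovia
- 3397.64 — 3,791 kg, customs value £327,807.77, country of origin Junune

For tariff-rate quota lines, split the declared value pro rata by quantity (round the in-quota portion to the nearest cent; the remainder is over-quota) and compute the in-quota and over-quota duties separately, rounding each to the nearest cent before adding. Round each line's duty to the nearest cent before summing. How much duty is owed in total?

Line 1 (6609.16, Talovia, 1,206 kg, £141,741.18):
Code 6609.16 is under a tariff-rate quota (threshold 969 kg). In-quota: 969 kg at 8%; over-quota: 237 kg at 18.5%.
Pro-rata value split: in-quota = £141,741.18 × 969/1,206 = £113,886.57; over-quota = £141,741.18 − £113,886.57 = £27,854.61.
In-quota duty = £113,886.57 × 8% = £9,110.93. Over-quota duty = £27,854.61 × 18.5% = £5,153.10.
Line duty = £9,110.93 + £5,153.10 = £14,264.03.
Line 2 (3397.64, Junune, 3,791 kg, £327,807.77):
Base rate for 3397.64 is £4.01/kg.
Additional duty on 3397.64 from Junune: +21.3% ad valorem. Applied ad valorem rate = 21.3%.
Duty = £327,807.77 × 21.3% + 3,791 × £4.01 = £85,024.97.
Total = £14,264.03 + £85,024.97 = £99,289.00.

£99,289.00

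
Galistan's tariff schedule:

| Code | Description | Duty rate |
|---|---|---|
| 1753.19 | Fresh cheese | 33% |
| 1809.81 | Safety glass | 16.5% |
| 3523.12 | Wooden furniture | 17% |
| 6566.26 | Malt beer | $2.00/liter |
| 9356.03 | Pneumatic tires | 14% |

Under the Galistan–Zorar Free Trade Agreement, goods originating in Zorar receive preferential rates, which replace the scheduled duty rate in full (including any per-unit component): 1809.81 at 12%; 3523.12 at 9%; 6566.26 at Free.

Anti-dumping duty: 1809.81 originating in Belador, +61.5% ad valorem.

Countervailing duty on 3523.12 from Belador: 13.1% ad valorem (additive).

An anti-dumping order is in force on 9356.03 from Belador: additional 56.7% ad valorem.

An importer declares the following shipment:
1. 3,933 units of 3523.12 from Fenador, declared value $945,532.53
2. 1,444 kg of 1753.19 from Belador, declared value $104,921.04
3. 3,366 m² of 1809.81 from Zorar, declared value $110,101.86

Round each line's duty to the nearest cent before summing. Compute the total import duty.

$208,576.69

Line 1 (3523.12, Fenador, 3,933 units, $945,532.53):
Base rate for 3523.12 is 17%.
3523.12 has an FTA preferential rate, but origin Fenador is not Zorar; base rate stands.
The additional-duty order on 3523.12 targets Belador, not Fenador; it does not apply.
Duty = $945,532.53 × 17% = $160,740.53.
Line 2 (1753.19, Belador, 1,444 kg, $104,921.04):
Base rate for 1753.19 is 33%.
Duty = $104,921.04 × 33% = $34,623.94.
Line 3 (1809.81, Zorar, 3,366 m², $110,101.86):
Base rate for 1809.81 is 16.5%.
Origin Zorar qualifies under the Galistan–Zorar agreement and 1809.81 is covered: preferential rate 12% applies instead.
The additional-duty order on 1809.81 targets Belador, not Zorar; it does not apply.
Duty = $110,101.86 × 12% = $13,212.22.
Total = $160,740.53 + $34,623.94 + $13,212.22 = $208,576.69.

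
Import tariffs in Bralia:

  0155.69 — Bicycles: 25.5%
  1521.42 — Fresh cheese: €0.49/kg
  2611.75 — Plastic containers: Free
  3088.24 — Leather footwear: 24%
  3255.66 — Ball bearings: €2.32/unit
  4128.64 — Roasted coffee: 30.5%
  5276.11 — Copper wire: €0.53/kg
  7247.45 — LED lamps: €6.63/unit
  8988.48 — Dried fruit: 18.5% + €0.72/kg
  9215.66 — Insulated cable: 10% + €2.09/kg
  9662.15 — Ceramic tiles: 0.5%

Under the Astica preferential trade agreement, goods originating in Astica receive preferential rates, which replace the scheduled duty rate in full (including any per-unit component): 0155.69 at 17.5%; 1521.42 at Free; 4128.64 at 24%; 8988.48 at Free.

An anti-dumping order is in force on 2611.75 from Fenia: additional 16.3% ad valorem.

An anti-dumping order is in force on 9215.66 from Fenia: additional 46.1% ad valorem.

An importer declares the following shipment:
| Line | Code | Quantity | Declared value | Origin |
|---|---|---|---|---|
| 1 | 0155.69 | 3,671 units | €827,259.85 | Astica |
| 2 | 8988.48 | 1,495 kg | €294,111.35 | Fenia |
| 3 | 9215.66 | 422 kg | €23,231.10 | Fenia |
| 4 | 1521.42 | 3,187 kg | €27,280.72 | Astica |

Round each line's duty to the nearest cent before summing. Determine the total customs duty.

€214,172.10

Line 1 (0155.69, Astica, 3,671 units, €827,259.85):
Base rate for 0155.69 is 25.5%.
Origin Astica qualifies under the Bralia–Astica agreement and 0155.69 is covered: preferential rate 17.5% applies instead.
Duty = €827,259.85 × 17.5% = €144,770.47.
Line 2 (8988.48, Fenia, 1,495 kg, €294,111.35):
Base rate for 8988.48 is 18.5% + €0.72/kg.
8988.48 has an FTA preferential rate, but origin Fenia is not Astica; base rate stands.
Duty = €294,111.35 × 18.5% + 1,495 × €0.72 = €55,487.00.
Line 3 (9215.66, Fenia, 422 kg, €23,231.10):
Base rate for 9215.66 is 10% + €2.09/kg.
Additional duty on 9215.66 from Fenia: +46.1%. Applied ad valorem rate: 10% + 46.1% = 56.1%.
Duty = €23,231.10 × 56.1% + 422 × €2.09 = €13,914.63.
Line 4 (1521.42, Astica, 3,187 kg, €27,280.72):
Base rate for 1521.42 is €0.49/kg.
Origin Astica qualifies under the Bralia–Astica agreement and 1521.42 is covered: preferential rate Free applies instead.
Duty = €27,280.72 × 0% = €0.00.
Total = €144,770.47 + €55,487.00 + €13,914.63 + €0.00 = €214,172.10.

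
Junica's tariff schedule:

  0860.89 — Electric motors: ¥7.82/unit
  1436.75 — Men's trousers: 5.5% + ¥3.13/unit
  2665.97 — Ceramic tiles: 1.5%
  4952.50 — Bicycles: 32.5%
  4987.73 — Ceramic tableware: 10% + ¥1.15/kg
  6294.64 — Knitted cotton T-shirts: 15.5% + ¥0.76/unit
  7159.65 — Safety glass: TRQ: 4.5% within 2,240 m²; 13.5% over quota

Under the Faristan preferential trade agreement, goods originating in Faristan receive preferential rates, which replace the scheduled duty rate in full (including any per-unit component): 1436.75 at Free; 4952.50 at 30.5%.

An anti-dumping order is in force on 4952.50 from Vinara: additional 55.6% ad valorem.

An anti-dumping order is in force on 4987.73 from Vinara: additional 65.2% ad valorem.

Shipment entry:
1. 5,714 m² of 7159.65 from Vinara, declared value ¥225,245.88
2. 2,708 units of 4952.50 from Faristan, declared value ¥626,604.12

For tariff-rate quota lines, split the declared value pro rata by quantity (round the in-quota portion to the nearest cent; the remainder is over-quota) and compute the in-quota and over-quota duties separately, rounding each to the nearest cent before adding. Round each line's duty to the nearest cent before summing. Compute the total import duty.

Line 1 (7159.65, Vinara, 5,714 m², ¥225,245.88):
Code 7159.65 is under a tariff-rate quota (threshold 2,240 m²). In-quota: 2,240 m² at 4.5%; over-quota: 3,474 m² at 13.5%.
Pro-rata value split: in-quota = ¥225,245.88 × 2,240/5,714 = ¥88,300.80; over-quota = ¥225,245.88 − ¥88,300.80 = ¥136,945.08.
In-quota duty = ¥88,300.80 × 4.5% = ¥3,973.54. Over-quota duty = ¥136,945.08 × 13.5% = ¥18,487.59.
Line duty = ¥3,973.54 + ¥18,487.59 = ¥22,461.13.
Line 2 (4952.50, Faristan, 2,708 units, ¥626,604.12):
Base rate for 4952.50 is 32.5%.
Origin Faristan qualifies under the Junica–Faristan agreement and 4952.50 is covered: preferential rate 30.5% applies instead.
The additional-duty order on 4952.50 targets Vinara, not Faristan; it does not apply.
Duty = ¥626,604.12 × 30.5% = ¥191,114.26.
Total = ¥22,461.13 + ¥191,114.26 = ¥213,575.39.

¥213,575.39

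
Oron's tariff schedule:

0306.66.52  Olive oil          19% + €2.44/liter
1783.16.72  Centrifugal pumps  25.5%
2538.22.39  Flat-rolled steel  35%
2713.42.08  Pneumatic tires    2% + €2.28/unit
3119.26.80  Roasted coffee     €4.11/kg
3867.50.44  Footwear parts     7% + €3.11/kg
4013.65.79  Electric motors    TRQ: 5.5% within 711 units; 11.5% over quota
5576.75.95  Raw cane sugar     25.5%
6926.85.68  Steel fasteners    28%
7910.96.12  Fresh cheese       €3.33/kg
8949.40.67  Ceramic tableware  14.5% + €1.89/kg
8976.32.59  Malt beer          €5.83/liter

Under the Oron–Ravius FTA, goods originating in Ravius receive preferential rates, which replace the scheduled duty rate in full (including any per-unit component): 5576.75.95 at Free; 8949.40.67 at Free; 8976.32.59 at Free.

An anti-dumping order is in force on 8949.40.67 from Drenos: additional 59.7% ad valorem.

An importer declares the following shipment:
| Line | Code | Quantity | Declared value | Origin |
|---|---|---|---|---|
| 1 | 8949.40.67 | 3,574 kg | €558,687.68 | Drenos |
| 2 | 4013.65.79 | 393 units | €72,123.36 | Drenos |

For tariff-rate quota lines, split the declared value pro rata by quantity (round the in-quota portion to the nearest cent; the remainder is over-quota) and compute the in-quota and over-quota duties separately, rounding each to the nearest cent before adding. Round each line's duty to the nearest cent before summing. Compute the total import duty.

Line 1 (8949.40.67, Drenos, 3,574 kg, €558,687.68):
Base rate for 8949.40.67 is 14.5% + €1.89/kg.
8949.40.67 has an FTA preferential rate, but origin Drenos is not Ravius; base rate stands.
Additional duty on 8949.40.67 from Drenos: +59.7%. Applied ad valorem rate: 14.5% + 59.7% = 74.2%.
Duty = €558,687.68 × 74.2% + 3,574 × €1.89 = €421,301.12.
Line 2 (4013.65.79, Drenos, 393 units, €72,123.36):
Code 4013.65.79 is under a tariff-rate quota (threshold 711 units). Quantity 393 units is within the quota, so the in-quota rate 5.5% applies to the full value.
Duty = €72,123.36 × 5.5% = €3,966.78.
Total = €421,301.12 + €3,966.78 = €425,267.90.

€425,267.90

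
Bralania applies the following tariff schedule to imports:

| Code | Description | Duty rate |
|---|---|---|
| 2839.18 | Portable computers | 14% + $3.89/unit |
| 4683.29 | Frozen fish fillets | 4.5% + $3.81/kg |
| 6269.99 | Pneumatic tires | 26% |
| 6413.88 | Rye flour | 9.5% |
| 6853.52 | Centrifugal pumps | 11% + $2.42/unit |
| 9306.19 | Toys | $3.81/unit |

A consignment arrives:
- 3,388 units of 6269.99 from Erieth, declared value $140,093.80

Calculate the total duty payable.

Line 1 (6269.99, Erieth, 3,388 units, $140,093.80):
Base rate for 6269.99 is 26%.
Duty = $140,093.80 × 26% = $36,424.39.

$36,424.39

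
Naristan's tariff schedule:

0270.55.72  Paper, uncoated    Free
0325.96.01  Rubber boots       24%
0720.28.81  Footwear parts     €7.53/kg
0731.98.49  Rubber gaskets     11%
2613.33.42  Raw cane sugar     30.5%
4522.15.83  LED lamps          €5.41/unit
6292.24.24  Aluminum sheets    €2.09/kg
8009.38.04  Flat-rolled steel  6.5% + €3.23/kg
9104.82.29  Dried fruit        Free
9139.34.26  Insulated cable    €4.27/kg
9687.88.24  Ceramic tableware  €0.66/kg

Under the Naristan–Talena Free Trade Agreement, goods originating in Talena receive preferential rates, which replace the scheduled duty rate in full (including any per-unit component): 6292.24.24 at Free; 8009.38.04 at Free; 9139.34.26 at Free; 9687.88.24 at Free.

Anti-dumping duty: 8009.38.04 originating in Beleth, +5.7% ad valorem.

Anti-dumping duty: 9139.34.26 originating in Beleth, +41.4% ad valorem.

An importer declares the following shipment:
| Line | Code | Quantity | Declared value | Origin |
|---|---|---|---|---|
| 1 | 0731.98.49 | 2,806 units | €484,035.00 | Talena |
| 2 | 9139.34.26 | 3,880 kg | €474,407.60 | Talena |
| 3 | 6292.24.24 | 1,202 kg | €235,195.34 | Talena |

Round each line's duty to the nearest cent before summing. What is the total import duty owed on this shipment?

€53,243.85

Line 1 (0731.98.49, Talena, 2,806 units, €484,035.00):
Base rate for 0731.98.49 is 11%.
Origin Talena is the FTA partner but 0731.98.49 is not on the preference list; base rate stands.
Duty = €484,035.00 × 11% = €53,243.85.
Line 2 (9139.34.26, Talena, 3,880 kg, €474,407.60):
Base rate for 9139.34.26 is €4.27/kg.
Origin Talena qualifies under the Naristan–Talena agreement and 9139.34.26 is covered: preferential rate Free applies instead.
The additional-duty order on 9139.34.26 targets Beleth, not Talena; it does not apply.
Duty = €474,407.60 × 0% = €0.00.
Line 3 (6292.24.24, Talena, 1,202 kg, €235,195.34):
Base rate for 6292.24.24 is €2.09/kg.
Origin Talena qualifies under the Naristan–Talena agreement and 6292.24.24 is covered: preferential rate Free applies instead.
Duty = €235,195.34 × 0% = €0.00.
Total = €53,243.85 + €0.00 + €0.00 = €53,243.85.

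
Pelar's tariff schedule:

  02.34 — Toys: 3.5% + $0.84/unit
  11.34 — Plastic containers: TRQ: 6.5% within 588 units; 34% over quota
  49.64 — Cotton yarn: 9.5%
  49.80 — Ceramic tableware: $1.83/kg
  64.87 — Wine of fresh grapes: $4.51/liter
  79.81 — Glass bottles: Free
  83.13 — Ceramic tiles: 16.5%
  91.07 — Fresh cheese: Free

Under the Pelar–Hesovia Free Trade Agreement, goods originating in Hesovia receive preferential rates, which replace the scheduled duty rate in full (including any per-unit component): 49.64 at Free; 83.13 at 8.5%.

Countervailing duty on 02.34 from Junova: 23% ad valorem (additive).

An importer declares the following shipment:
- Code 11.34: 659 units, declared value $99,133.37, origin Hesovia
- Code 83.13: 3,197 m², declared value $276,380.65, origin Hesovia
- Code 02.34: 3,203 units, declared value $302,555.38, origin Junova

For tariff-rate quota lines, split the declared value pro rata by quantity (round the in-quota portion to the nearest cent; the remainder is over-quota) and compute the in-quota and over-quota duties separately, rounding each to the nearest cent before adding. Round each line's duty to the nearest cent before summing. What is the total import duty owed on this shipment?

Line 1 (11.34, Hesovia, 659 units, $99,133.37):
Code 11.34 is under a tariff-rate quota (threshold 588 units). In-quota: 588 units at 6.5%; over-quota: 71 units at 34%.
Pro-rata value split: in-quota = $99,133.37 × 588/659 = $88,452.84; over-quota = $99,133.37 − $88,452.84 = $10,680.53.
In-quota duty = $88,452.84 × 6.5% = $5,749.43. Over-quota duty = $10,680.53 × 34% = $3,631.38.
Line duty = $5,749.43 + $3,631.38 = $9,380.81.
Line 2 (83.13, Hesovia, 3,197 m², $276,380.65):
Base rate for 83.13 is 16.5%.
Origin Hesovia qualifies under the Pelar–Hesovia agreement and 83.13 is covered: preferential rate 8.5% applies instead.
Duty = $276,380.65 × 8.5% = $23,492.36.
Line 3 (02.34, Junova, 3,203 units, $302,555.38):
Base rate for 02.34 is 3.5% + $0.84/unit.
Additional duty on 02.34 from Junova: +23%. Applied ad valorem rate: 3.5% + 23% = 26.5%.
Duty = $302,555.38 × 26.5% + 3,203 × $0.84 = $82,867.70.
Total = $9,380.81 + $23,492.36 + $82,867.70 = $115,740.87.

$115,740.87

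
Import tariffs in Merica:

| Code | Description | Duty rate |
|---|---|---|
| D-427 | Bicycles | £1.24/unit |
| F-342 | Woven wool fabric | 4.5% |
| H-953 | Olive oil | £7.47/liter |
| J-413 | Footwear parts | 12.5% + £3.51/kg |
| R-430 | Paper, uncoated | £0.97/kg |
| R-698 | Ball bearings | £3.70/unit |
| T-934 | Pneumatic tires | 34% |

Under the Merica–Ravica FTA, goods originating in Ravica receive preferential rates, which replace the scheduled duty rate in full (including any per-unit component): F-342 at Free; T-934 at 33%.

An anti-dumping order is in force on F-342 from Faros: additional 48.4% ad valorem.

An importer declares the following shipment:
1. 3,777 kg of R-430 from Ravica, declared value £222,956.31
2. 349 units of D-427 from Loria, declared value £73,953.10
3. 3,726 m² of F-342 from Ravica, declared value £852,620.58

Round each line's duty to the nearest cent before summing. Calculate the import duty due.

£4,096.45

Line 1 (R-430, Ravica, 3,777 kg, £222,956.31):
Base rate for R-430 is £0.97/kg.
Origin Ravica is the FTA partner but R-430 is not on the preference list; base rate stands.
Duty = 3,777 × £0.97 = £3,663.69.
Line 2 (D-427, Loria, 349 units, £73,953.10):
Base rate for D-427 is £1.24/unit.
Duty = 349 × £1.24 = £432.76.
Line 3 (F-342, Ravica, 3,726 m², £852,620.58):
Base rate for F-342 is 4.5%.
Origin Ravica qualifies under the Merica–Ravica agreement and F-342 is covered: preferential rate Free applies instead.
The additional-duty order on F-342 targets Faros, not Ravica; it does not apply.
Duty = £852,620.58 × 0% = £0.00.
Total = £3,663.69 + £432.76 + £0.00 = £4,096.45.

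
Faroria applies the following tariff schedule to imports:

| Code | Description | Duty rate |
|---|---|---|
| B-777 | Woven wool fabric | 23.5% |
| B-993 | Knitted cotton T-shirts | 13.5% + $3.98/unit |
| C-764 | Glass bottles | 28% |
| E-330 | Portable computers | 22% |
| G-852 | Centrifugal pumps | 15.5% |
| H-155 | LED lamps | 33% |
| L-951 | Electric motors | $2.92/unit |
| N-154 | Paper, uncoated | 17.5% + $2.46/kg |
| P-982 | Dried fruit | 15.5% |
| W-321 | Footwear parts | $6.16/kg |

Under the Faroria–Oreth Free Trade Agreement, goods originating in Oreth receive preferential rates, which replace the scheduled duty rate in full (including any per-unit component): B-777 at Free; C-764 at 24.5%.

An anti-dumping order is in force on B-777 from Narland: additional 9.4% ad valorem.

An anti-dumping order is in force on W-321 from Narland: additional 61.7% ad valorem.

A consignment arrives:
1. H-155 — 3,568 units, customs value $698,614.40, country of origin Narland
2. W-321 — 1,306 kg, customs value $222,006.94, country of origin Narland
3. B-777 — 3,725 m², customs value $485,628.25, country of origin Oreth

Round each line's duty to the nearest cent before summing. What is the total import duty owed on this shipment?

Line 1 (H-155, Narland, 3,568 units, $698,614.40):
Base rate for H-155 is 33%.
Duty = $698,614.40 × 33% = $230,542.75.
Line 2 (W-321, Narland, 1,306 kg, $222,006.94):
Base rate for W-321 is $6.16/kg.
Additional duty on W-321 from Narland: +61.7% ad valorem. Applied ad valorem rate = 61.7%.
Duty = $222,006.94 × 61.7% + 1,306 × $6.16 = $145,023.24.
Line 3 (B-777, Oreth, 3,725 m², $485,628.25):
Base rate for B-777 is 23.5%.
Origin Oreth qualifies under the Faroria–Oreth agreement and B-777 is covered: preferential rate Free applies instead.
The additional-duty order on B-777 targets Narland, not Oreth; it does not apply.
Duty = $485,628.25 × 0% = $0.00.
Total = $230,542.75 + $145,023.24 + $0.00 = $375,565.99.

$375,565.99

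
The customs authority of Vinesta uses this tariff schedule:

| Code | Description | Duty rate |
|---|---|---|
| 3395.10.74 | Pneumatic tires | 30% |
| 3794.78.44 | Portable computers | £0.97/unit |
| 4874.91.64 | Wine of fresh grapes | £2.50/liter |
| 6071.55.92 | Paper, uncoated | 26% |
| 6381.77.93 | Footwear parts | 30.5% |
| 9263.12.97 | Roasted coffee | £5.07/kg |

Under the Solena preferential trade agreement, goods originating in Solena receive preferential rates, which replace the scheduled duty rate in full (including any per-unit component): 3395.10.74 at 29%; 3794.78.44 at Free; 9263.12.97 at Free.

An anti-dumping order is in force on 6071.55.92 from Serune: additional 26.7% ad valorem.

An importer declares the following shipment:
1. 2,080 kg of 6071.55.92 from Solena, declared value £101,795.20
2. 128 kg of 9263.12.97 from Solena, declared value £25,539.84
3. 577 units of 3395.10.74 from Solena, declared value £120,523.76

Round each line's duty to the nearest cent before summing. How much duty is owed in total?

£61,418.64

Line 1 (6071.55.92, Solena, 2,080 kg, £101,795.20):
Base rate for 6071.55.92 is 26%.
Origin Solena is the FTA partner but 6071.55.92 is not on the preference list; base rate stands.
The additional-duty order on 6071.55.92 targets Serune, not Solena; it does not apply.
Duty = £101,795.20 × 26% = £26,466.75.
Line 2 (9263.12.97, Solena, 128 kg, £25,539.84):
Base rate for 9263.12.97 is £5.07/kg.
Origin Solena qualifies under the Vinesta–Solena agreement and 9263.12.97 is covered: preferential rate Free applies instead.
Duty = £25,539.84 × 0% = £0.00.
Line 3 (3395.10.74, Solena, 577 units, £120,523.76):
Base rate for 3395.10.74 is 30%.
Origin Solena qualifies under the Vinesta–Solena agreement and 3395.10.74 is covered: preferential rate 29% applies instead.
Duty = £120,523.76 × 29% = £34,951.89.
Total = £26,466.75 + £0.00 + £34,951.89 = £61,418.64.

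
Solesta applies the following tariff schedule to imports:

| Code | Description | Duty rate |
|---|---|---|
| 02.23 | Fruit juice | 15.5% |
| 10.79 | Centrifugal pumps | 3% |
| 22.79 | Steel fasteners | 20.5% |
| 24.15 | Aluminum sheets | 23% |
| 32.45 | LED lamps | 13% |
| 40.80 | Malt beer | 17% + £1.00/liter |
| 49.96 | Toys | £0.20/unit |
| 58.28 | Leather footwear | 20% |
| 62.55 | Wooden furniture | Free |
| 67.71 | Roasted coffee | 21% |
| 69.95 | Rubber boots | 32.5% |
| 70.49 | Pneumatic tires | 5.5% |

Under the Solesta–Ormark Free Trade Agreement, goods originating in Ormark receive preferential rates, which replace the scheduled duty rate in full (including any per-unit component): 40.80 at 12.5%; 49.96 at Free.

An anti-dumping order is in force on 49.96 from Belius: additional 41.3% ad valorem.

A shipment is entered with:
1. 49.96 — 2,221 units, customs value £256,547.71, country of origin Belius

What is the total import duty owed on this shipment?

Line 1 (49.96, Belius, 2,221 units, £256,547.71):
Base rate for 49.96 is £0.20/unit.
49.96 has an FTA preferential rate, but origin Belius is not Ormark; base rate stands.
Additional duty on 49.96 from Belius: +41.3% ad valorem. Applied ad valorem rate = 41.3%.
Duty = £256,547.71 × 41.3% + 2,221 × £0.20 = £106,398.40.

£106,398.40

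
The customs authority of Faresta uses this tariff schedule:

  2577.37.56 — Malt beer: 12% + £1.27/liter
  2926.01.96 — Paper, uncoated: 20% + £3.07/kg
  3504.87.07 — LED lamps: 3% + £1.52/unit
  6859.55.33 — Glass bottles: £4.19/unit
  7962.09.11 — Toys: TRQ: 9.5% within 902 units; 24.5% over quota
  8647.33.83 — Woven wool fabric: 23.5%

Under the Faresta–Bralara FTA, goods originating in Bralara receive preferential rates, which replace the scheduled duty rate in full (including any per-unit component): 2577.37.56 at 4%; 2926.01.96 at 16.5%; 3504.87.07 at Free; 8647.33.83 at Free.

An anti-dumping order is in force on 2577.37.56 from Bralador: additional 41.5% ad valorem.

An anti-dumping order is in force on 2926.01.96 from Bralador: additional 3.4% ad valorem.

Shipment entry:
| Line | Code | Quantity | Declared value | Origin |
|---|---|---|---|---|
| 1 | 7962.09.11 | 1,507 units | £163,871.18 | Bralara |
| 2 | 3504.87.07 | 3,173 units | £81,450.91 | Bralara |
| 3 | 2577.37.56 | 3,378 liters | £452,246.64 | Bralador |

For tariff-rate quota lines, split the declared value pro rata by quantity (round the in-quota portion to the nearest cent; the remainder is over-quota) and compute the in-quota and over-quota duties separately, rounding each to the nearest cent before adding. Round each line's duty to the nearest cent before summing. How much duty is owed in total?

Line 1 (7962.09.11, Bralara, 1,507 units, £163,871.18):
Code 7962.09.11 is under a tariff-rate quota (threshold 902 units). In-quota: 902 units at 9.5%; over-quota: 605 units at 24.5%.
Pro-rata value split: in-quota = £163,871.18 × 902/1,507 = £98,083.48; over-quota = £163,871.18 − £98,083.48 = £65,787.70.
In-quota duty = £98,083.48 × 9.5% = £9,317.93. Over-quota duty = £65,787.70 × 24.5% = £16,117.99.
Line duty = £9,317.93 + £16,117.99 = £25,435.92.
Line 2 (3504.87.07, Bralara, 3,173 units, £81,450.91):
Base rate for 3504.87.07 is 3% + £1.52/unit.
Origin Bralara qualifies under the Faresta–Bralara agreement and 3504.87.07 is covered: preferential rate Free applies instead.
Duty = £81,450.91 × 0% = £0.00.
Line 3 (2577.37.56, Bralador, 3,378 liters, £452,246.64):
Base rate for 2577.37.56 is 12% + £1.27/liter.
2577.37.56 has an FTA preferential rate, but origin Bralador is not Bralara; base rate stands.
Additional duty on 2577.37.56 from Bralador: +41.5%. Applied ad valorem rate: 12% + 41.5% = 53.5%.
Duty = £452,246.64 × 53.5% + 3,378 × £1.27 = £246,242.01.
Total = £25,435.92 + £0.00 + £246,242.01 = £271,677.93.

£271,677.93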